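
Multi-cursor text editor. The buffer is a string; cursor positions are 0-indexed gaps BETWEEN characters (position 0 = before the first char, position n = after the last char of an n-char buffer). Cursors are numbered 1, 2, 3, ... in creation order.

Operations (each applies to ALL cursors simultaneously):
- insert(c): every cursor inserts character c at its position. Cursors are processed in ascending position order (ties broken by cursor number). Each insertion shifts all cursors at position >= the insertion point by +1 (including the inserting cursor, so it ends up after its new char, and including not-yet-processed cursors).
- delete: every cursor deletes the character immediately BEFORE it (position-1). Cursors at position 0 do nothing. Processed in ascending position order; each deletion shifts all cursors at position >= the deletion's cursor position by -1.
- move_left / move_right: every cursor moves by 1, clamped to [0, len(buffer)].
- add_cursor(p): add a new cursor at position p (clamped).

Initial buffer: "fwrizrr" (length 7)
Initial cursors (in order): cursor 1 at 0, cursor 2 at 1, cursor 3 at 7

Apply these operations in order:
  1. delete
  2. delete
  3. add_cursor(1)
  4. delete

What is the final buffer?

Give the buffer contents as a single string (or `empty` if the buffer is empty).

After op 1 (delete): buffer="wrizr" (len 5), cursors c1@0 c2@0 c3@5, authorship .....
After op 2 (delete): buffer="wriz" (len 4), cursors c1@0 c2@0 c3@4, authorship ....
After op 3 (add_cursor(1)): buffer="wriz" (len 4), cursors c1@0 c2@0 c4@1 c3@4, authorship ....
After op 4 (delete): buffer="ri" (len 2), cursors c1@0 c2@0 c4@0 c3@2, authorship ..

Answer: ri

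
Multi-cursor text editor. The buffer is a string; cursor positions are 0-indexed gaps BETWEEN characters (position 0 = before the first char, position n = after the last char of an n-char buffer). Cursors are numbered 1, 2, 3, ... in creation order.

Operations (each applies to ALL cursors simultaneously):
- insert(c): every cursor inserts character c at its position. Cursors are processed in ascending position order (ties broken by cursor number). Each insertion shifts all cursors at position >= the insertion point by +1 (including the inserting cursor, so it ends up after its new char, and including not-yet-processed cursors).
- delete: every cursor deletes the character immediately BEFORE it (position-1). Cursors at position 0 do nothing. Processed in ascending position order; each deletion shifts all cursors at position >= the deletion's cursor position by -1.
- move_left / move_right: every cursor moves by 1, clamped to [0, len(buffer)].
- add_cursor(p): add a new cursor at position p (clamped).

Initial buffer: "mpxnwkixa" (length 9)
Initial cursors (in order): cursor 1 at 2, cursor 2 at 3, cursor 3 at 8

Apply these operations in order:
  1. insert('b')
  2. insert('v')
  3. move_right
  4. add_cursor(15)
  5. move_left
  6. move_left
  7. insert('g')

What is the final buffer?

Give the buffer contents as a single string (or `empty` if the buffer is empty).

After op 1 (insert('b')): buffer="mpbxbnwkixba" (len 12), cursors c1@3 c2@5 c3@11, authorship ..1.2.....3.
After op 2 (insert('v')): buffer="mpbvxbvnwkixbva" (len 15), cursors c1@4 c2@7 c3@14, authorship ..11.22.....33.
After op 3 (move_right): buffer="mpbvxbvnwkixbva" (len 15), cursors c1@5 c2@8 c3@15, authorship ..11.22.....33.
After op 4 (add_cursor(15)): buffer="mpbvxbvnwkixbva" (len 15), cursors c1@5 c2@8 c3@15 c4@15, authorship ..11.22.....33.
After op 5 (move_left): buffer="mpbvxbvnwkixbva" (len 15), cursors c1@4 c2@7 c3@14 c4@14, authorship ..11.22.....33.
After op 6 (move_left): buffer="mpbvxbvnwkixbva" (len 15), cursors c1@3 c2@6 c3@13 c4@13, authorship ..11.22.....33.
After op 7 (insert('g')): buffer="mpbgvxbgvnwkixbggva" (len 19), cursors c1@4 c2@8 c3@17 c4@17, authorship ..111.222.....3343.

Answer: mpbgvxbgvnwkixbggva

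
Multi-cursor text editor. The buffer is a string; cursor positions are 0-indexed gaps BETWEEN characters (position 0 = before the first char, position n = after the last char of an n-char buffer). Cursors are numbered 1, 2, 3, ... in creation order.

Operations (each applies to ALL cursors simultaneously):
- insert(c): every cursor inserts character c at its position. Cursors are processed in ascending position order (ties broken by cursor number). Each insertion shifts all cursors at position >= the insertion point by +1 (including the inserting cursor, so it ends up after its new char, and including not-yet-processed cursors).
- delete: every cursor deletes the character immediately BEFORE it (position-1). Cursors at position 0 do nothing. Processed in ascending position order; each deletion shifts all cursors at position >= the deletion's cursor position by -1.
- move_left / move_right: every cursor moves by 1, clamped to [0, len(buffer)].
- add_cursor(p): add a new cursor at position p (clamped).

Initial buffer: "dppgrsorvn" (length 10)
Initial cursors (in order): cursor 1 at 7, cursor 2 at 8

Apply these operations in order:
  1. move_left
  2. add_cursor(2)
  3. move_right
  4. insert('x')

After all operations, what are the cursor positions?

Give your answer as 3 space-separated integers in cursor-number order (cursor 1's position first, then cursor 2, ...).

After op 1 (move_left): buffer="dppgrsorvn" (len 10), cursors c1@6 c2@7, authorship ..........
After op 2 (add_cursor(2)): buffer="dppgrsorvn" (len 10), cursors c3@2 c1@6 c2@7, authorship ..........
After op 3 (move_right): buffer="dppgrsorvn" (len 10), cursors c3@3 c1@7 c2@8, authorship ..........
After op 4 (insert('x')): buffer="dppxgrsoxrxvn" (len 13), cursors c3@4 c1@9 c2@11, authorship ...3....1.2..

Answer: 9 11 4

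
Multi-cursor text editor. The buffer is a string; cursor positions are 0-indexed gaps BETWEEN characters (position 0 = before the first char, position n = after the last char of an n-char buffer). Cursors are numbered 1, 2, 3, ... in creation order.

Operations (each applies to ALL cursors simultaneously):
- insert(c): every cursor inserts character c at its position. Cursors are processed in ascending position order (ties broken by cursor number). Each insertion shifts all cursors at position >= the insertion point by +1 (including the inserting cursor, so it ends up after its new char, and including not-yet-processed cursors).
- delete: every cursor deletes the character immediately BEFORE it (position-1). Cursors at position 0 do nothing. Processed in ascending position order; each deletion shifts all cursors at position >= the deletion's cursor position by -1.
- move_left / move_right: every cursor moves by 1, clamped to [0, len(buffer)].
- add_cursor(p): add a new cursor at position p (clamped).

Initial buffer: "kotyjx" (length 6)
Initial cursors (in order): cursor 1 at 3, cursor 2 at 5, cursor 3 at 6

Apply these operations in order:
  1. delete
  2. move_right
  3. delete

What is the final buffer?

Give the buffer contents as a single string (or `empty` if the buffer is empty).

After op 1 (delete): buffer="koy" (len 3), cursors c1@2 c2@3 c3@3, authorship ...
After op 2 (move_right): buffer="koy" (len 3), cursors c1@3 c2@3 c3@3, authorship ...
After op 3 (delete): buffer="" (len 0), cursors c1@0 c2@0 c3@0, authorship 

Answer: empty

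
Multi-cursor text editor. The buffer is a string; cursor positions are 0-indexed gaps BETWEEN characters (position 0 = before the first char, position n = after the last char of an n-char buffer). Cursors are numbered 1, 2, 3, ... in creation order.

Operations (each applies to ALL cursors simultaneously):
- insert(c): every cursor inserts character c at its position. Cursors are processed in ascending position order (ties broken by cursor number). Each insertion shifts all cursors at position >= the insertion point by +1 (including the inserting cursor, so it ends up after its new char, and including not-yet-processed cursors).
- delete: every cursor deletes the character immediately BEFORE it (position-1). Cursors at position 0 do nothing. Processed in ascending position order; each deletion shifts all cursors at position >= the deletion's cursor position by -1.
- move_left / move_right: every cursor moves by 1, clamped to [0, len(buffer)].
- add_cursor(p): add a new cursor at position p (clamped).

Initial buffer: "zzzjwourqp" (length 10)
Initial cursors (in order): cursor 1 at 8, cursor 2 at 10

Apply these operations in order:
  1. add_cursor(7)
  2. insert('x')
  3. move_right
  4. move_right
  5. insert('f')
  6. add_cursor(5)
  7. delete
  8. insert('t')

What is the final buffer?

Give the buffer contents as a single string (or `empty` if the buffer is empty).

Answer: zzzjtouxrxtqptxt

Derivation:
After op 1 (add_cursor(7)): buffer="zzzjwourqp" (len 10), cursors c3@7 c1@8 c2@10, authorship ..........
After op 2 (insert('x')): buffer="zzzjwouxrxqpx" (len 13), cursors c3@8 c1@10 c2@13, authorship .......3.1..2
After op 3 (move_right): buffer="zzzjwouxrxqpx" (len 13), cursors c3@9 c1@11 c2@13, authorship .......3.1..2
After op 4 (move_right): buffer="zzzjwouxrxqpx" (len 13), cursors c3@10 c1@12 c2@13, authorship .......3.1..2
After op 5 (insert('f')): buffer="zzzjwouxrxfqpfxf" (len 16), cursors c3@11 c1@14 c2@16, authorship .......3.13..122
After op 6 (add_cursor(5)): buffer="zzzjwouxrxfqpfxf" (len 16), cursors c4@5 c3@11 c1@14 c2@16, authorship .......3.13..122
After op 7 (delete): buffer="zzzjouxrxqpx" (len 12), cursors c4@4 c3@9 c1@11 c2@12, authorship ......3.1..2
After op 8 (insert('t')): buffer="zzzjtouxrxtqptxt" (len 16), cursors c4@5 c3@11 c1@14 c2@16, authorship ....4..3.13..122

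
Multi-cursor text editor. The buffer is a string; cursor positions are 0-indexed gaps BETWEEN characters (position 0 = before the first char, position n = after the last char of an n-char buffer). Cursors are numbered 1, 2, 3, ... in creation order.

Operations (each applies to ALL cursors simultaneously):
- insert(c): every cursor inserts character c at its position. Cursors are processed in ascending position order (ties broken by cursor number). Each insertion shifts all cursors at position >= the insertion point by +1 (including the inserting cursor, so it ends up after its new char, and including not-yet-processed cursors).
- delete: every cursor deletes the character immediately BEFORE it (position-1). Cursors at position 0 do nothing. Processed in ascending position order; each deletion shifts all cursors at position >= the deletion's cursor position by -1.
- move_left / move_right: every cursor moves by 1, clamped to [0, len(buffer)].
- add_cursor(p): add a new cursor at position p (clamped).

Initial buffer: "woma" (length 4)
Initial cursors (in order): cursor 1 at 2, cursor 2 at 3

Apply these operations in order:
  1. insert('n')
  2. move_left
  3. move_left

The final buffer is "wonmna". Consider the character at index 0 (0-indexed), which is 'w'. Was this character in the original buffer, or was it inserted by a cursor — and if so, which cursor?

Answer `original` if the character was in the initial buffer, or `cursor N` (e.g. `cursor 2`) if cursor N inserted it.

Answer: original

Derivation:
After op 1 (insert('n')): buffer="wonmna" (len 6), cursors c1@3 c2@5, authorship ..1.2.
After op 2 (move_left): buffer="wonmna" (len 6), cursors c1@2 c2@4, authorship ..1.2.
After op 3 (move_left): buffer="wonmna" (len 6), cursors c1@1 c2@3, authorship ..1.2.
Authorship (.=original, N=cursor N): . . 1 . 2 .
Index 0: author = original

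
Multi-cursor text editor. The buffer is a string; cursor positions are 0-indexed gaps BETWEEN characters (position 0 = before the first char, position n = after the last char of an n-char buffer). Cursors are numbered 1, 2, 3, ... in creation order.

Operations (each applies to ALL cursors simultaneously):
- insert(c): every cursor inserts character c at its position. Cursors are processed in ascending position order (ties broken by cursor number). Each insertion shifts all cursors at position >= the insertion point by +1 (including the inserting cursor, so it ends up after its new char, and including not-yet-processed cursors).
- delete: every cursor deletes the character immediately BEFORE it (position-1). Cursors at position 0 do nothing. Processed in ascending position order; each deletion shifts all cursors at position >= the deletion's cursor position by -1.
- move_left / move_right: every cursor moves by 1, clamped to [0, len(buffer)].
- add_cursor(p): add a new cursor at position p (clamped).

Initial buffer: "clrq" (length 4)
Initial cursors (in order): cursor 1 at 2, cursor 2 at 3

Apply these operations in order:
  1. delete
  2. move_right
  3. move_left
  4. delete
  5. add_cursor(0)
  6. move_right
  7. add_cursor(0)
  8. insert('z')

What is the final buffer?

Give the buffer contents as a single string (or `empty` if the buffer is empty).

Answer: zqzzz

Derivation:
After op 1 (delete): buffer="cq" (len 2), cursors c1@1 c2@1, authorship ..
After op 2 (move_right): buffer="cq" (len 2), cursors c1@2 c2@2, authorship ..
After op 3 (move_left): buffer="cq" (len 2), cursors c1@1 c2@1, authorship ..
After op 4 (delete): buffer="q" (len 1), cursors c1@0 c2@0, authorship .
After op 5 (add_cursor(0)): buffer="q" (len 1), cursors c1@0 c2@0 c3@0, authorship .
After op 6 (move_right): buffer="q" (len 1), cursors c1@1 c2@1 c3@1, authorship .
After op 7 (add_cursor(0)): buffer="q" (len 1), cursors c4@0 c1@1 c2@1 c3@1, authorship .
After op 8 (insert('z')): buffer="zqzzz" (len 5), cursors c4@1 c1@5 c2@5 c3@5, authorship 4.123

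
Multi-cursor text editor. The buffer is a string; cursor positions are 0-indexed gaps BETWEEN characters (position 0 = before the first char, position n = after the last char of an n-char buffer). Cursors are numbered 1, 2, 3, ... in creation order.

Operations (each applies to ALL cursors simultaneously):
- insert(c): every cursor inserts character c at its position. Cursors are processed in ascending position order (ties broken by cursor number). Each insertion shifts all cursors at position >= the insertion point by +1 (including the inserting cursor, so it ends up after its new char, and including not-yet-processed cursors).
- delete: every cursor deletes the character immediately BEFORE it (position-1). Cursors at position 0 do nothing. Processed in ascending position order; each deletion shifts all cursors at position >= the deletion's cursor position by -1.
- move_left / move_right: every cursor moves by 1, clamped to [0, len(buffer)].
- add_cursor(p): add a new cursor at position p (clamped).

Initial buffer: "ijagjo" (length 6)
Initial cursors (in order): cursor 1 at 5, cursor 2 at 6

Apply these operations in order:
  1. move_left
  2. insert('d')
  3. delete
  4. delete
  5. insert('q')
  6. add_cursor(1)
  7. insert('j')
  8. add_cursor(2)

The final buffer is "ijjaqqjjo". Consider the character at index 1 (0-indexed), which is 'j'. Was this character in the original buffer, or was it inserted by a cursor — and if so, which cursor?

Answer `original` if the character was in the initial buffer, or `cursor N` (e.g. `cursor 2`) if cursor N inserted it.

Answer: cursor 3

Derivation:
After op 1 (move_left): buffer="ijagjo" (len 6), cursors c1@4 c2@5, authorship ......
After op 2 (insert('d')): buffer="ijagdjdo" (len 8), cursors c1@5 c2@7, authorship ....1.2.
After op 3 (delete): buffer="ijagjo" (len 6), cursors c1@4 c2@5, authorship ......
After op 4 (delete): buffer="ijao" (len 4), cursors c1@3 c2@3, authorship ....
After op 5 (insert('q')): buffer="ijaqqo" (len 6), cursors c1@5 c2@5, authorship ...12.
After op 6 (add_cursor(1)): buffer="ijaqqo" (len 6), cursors c3@1 c1@5 c2@5, authorship ...12.
After op 7 (insert('j')): buffer="ijjaqqjjo" (len 9), cursors c3@2 c1@8 c2@8, authorship .3..1212.
After op 8 (add_cursor(2)): buffer="ijjaqqjjo" (len 9), cursors c3@2 c4@2 c1@8 c2@8, authorship .3..1212.
Authorship (.=original, N=cursor N): . 3 . . 1 2 1 2 .
Index 1: author = 3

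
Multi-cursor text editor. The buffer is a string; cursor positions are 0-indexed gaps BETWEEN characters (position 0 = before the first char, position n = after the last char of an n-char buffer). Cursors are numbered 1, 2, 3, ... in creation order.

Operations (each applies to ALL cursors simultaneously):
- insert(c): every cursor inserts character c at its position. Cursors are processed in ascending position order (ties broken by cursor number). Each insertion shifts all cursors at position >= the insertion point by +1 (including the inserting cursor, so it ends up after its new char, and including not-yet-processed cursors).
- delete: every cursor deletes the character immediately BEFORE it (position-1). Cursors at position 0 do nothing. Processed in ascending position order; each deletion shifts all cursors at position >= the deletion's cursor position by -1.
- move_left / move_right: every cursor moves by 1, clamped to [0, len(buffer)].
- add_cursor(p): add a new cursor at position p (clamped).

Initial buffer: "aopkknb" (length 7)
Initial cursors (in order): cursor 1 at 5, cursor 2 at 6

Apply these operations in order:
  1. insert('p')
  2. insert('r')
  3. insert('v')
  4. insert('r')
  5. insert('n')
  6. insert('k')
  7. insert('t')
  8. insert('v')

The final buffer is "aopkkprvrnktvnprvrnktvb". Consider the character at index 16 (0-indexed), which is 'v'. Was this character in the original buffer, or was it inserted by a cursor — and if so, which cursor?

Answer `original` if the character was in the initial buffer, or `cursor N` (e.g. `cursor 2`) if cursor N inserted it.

Answer: cursor 2

Derivation:
After op 1 (insert('p')): buffer="aopkkpnpb" (len 9), cursors c1@6 c2@8, authorship .....1.2.
After op 2 (insert('r')): buffer="aopkkprnprb" (len 11), cursors c1@7 c2@10, authorship .....11.22.
After op 3 (insert('v')): buffer="aopkkprvnprvb" (len 13), cursors c1@8 c2@12, authorship .....111.222.
After op 4 (insert('r')): buffer="aopkkprvrnprvrb" (len 15), cursors c1@9 c2@14, authorship .....1111.2222.
After op 5 (insert('n')): buffer="aopkkprvrnnprvrnb" (len 17), cursors c1@10 c2@16, authorship .....11111.22222.
After op 6 (insert('k')): buffer="aopkkprvrnknprvrnkb" (len 19), cursors c1@11 c2@18, authorship .....111111.222222.
After op 7 (insert('t')): buffer="aopkkprvrnktnprvrnktb" (len 21), cursors c1@12 c2@20, authorship .....1111111.2222222.
After op 8 (insert('v')): buffer="aopkkprvrnktvnprvrnktvb" (len 23), cursors c1@13 c2@22, authorship .....11111111.22222222.
Authorship (.=original, N=cursor N): . . . . . 1 1 1 1 1 1 1 1 . 2 2 2 2 2 2 2 2 .
Index 16: author = 2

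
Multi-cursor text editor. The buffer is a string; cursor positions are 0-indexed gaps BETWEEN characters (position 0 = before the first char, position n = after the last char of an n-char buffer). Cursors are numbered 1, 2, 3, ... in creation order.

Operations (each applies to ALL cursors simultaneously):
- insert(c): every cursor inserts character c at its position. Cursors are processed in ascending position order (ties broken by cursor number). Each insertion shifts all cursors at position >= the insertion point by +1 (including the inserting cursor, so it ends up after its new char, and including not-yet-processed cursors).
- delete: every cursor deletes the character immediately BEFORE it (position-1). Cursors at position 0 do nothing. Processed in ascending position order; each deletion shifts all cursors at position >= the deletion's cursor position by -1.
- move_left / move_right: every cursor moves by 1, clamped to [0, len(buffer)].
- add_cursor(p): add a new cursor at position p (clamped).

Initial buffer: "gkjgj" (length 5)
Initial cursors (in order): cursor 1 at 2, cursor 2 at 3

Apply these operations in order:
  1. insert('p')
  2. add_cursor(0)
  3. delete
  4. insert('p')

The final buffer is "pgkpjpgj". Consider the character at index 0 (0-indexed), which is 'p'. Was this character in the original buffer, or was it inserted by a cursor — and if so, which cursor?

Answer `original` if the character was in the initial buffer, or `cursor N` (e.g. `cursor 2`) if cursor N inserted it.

Answer: cursor 3

Derivation:
After op 1 (insert('p')): buffer="gkpjpgj" (len 7), cursors c1@3 c2@5, authorship ..1.2..
After op 2 (add_cursor(0)): buffer="gkpjpgj" (len 7), cursors c3@0 c1@3 c2@5, authorship ..1.2..
After op 3 (delete): buffer="gkjgj" (len 5), cursors c3@0 c1@2 c2@3, authorship .....
After op 4 (insert('p')): buffer="pgkpjpgj" (len 8), cursors c3@1 c1@4 c2@6, authorship 3..1.2..
Authorship (.=original, N=cursor N): 3 . . 1 . 2 . .
Index 0: author = 3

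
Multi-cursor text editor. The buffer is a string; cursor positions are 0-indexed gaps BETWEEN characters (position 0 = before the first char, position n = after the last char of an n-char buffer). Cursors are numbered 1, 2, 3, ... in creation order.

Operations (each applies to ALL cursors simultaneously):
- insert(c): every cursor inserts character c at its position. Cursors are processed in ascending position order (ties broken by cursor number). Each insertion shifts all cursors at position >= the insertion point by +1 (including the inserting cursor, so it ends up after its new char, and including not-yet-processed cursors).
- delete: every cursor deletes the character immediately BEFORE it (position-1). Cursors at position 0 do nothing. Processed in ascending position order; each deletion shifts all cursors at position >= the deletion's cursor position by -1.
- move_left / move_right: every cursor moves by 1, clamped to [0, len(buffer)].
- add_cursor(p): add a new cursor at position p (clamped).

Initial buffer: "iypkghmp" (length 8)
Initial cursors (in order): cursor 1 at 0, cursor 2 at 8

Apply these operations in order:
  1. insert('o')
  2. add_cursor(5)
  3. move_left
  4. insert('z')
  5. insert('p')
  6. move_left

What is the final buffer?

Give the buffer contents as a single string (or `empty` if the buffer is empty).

After op 1 (insert('o')): buffer="oiypkghmpo" (len 10), cursors c1@1 c2@10, authorship 1........2
After op 2 (add_cursor(5)): buffer="oiypkghmpo" (len 10), cursors c1@1 c3@5 c2@10, authorship 1........2
After op 3 (move_left): buffer="oiypkghmpo" (len 10), cursors c1@0 c3@4 c2@9, authorship 1........2
After op 4 (insert('z')): buffer="zoiypzkghmpzo" (len 13), cursors c1@1 c3@6 c2@12, authorship 11...3.....22
After op 5 (insert('p')): buffer="zpoiypzpkghmpzpo" (len 16), cursors c1@2 c3@8 c2@15, authorship 111...33.....222
After op 6 (move_left): buffer="zpoiypzpkghmpzpo" (len 16), cursors c1@1 c3@7 c2@14, authorship 111...33.....222

Answer: zpoiypzpkghmpzpo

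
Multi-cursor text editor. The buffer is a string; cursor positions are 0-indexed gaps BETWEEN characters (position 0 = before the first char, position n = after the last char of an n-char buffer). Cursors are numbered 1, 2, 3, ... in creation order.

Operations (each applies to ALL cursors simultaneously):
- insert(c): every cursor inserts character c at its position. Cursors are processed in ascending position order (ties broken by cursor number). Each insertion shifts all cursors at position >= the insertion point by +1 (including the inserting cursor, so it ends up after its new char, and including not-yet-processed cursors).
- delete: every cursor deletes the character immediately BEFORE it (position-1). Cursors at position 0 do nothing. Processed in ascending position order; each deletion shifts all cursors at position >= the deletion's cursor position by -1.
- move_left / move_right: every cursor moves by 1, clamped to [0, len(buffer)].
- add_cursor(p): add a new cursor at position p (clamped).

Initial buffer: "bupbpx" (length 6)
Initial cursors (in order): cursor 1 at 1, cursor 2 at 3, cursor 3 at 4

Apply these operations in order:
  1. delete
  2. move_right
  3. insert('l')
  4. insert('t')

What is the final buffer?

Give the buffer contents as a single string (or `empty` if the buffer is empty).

Answer: ultpllttx

Derivation:
After op 1 (delete): buffer="upx" (len 3), cursors c1@0 c2@1 c3@1, authorship ...
After op 2 (move_right): buffer="upx" (len 3), cursors c1@1 c2@2 c3@2, authorship ...
After op 3 (insert('l')): buffer="ulpllx" (len 6), cursors c1@2 c2@5 c3@5, authorship .1.23.
After op 4 (insert('t')): buffer="ultpllttx" (len 9), cursors c1@3 c2@8 c3@8, authorship .11.2323.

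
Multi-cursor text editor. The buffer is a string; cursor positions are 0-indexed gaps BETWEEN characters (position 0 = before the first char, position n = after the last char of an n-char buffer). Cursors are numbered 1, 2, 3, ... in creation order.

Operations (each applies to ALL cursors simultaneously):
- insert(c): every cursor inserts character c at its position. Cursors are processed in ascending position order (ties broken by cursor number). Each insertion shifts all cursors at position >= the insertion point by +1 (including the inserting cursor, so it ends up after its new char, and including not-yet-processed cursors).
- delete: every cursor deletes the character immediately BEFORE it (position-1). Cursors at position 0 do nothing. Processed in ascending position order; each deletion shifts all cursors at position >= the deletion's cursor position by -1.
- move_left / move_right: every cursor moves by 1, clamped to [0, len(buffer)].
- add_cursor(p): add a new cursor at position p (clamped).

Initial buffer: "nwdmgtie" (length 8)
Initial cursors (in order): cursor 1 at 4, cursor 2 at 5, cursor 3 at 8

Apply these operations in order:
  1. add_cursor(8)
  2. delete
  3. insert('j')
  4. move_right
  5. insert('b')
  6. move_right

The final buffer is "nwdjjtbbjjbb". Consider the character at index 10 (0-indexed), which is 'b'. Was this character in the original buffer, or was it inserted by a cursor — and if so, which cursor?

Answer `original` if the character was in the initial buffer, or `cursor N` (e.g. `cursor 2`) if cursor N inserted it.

Answer: cursor 3

Derivation:
After op 1 (add_cursor(8)): buffer="nwdmgtie" (len 8), cursors c1@4 c2@5 c3@8 c4@8, authorship ........
After op 2 (delete): buffer="nwdt" (len 4), cursors c1@3 c2@3 c3@4 c4@4, authorship ....
After op 3 (insert('j')): buffer="nwdjjtjj" (len 8), cursors c1@5 c2@5 c3@8 c4@8, authorship ...12.34
After op 4 (move_right): buffer="nwdjjtjj" (len 8), cursors c1@6 c2@6 c3@8 c4@8, authorship ...12.34
After op 5 (insert('b')): buffer="nwdjjtbbjjbb" (len 12), cursors c1@8 c2@8 c3@12 c4@12, authorship ...12.123434
After op 6 (move_right): buffer="nwdjjtbbjjbb" (len 12), cursors c1@9 c2@9 c3@12 c4@12, authorship ...12.123434
Authorship (.=original, N=cursor N): . . . 1 2 . 1 2 3 4 3 4
Index 10: author = 3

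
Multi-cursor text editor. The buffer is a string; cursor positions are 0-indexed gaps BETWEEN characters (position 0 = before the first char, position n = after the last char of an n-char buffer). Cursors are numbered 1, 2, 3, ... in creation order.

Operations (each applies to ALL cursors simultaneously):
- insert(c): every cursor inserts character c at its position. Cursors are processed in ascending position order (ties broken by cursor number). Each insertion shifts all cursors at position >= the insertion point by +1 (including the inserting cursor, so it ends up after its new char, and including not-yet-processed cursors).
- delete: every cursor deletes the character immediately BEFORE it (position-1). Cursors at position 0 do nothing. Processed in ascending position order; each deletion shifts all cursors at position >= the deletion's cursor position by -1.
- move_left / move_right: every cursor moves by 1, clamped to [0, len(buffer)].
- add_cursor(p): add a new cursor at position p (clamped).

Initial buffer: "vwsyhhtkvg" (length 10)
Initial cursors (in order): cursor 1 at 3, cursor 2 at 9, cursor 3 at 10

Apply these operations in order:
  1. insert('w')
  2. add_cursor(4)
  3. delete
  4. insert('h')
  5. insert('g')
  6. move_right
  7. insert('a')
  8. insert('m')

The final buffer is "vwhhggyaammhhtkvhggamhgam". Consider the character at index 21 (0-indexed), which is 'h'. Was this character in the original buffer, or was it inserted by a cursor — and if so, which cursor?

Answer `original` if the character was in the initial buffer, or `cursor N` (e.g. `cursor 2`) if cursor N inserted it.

Answer: cursor 3

Derivation:
After op 1 (insert('w')): buffer="vwswyhhtkvwgw" (len 13), cursors c1@4 c2@11 c3@13, authorship ...1......2.3
After op 2 (add_cursor(4)): buffer="vwswyhhtkvwgw" (len 13), cursors c1@4 c4@4 c2@11 c3@13, authorship ...1......2.3
After op 3 (delete): buffer="vwyhhtkvg" (len 9), cursors c1@2 c4@2 c2@8 c3@9, authorship .........
After op 4 (insert('h')): buffer="vwhhyhhtkvhgh" (len 13), cursors c1@4 c4@4 c2@11 c3@13, authorship ..14......2.3
After op 5 (insert('g')): buffer="vwhhggyhhtkvhgghg" (len 17), cursors c1@6 c4@6 c2@14 c3@17, authorship ..1414......22.33
After op 6 (move_right): buffer="vwhhggyhhtkvhgghg" (len 17), cursors c1@7 c4@7 c2@15 c3@17, authorship ..1414......22.33
After op 7 (insert('a')): buffer="vwhhggyaahhtkvhggahga" (len 21), cursors c1@9 c4@9 c2@18 c3@21, authorship ..1414.14.....22.2333
After op 8 (insert('m')): buffer="vwhhggyaammhhtkvhggamhgam" (len 25), cursors c1@11 c4@11 c2@21 c3@25, authorship ..1414.1414.....22.223333
Authorship (.=original, N=cursor N): . . 1 4 1 4 . 1 4 1 4 . . . . . 2 2 . 2 2 3 3 3 3
Index 21: author = 3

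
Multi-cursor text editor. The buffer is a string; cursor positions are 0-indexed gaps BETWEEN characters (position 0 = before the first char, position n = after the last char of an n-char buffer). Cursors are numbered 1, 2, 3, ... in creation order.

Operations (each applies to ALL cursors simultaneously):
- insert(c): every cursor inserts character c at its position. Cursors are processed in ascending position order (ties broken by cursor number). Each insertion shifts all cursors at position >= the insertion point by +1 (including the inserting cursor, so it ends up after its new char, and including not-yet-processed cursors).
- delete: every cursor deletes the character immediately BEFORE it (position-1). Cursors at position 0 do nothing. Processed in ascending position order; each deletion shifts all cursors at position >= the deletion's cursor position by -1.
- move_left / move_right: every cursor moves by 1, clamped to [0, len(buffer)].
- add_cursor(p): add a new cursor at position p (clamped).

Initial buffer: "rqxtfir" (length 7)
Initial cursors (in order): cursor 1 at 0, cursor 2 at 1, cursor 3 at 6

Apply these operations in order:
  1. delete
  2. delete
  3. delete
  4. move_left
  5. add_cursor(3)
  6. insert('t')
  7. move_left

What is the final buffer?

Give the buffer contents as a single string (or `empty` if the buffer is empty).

After op 1 (delete): buffer="qxtfr" (len 5), cursors c1@0 c2@0 c3@4, authorship .....
After op 2 (delete): buffer="qxtr" (len 4), cursors c1@0 c2@0 c3@3, authorship ....
After op 3 (delete): buffer="qxr" (len 3), cursors c1@0 c2@0 c3@2, authorship ...
After op 4 (move_left): buffer="qxr" (len 3), cursors c1@0 c2@0 c3@1, authorship ...
After op 5 (add_cursor(3)): buffer="qxr" (len 3), cursors c1@0 c2@0 c3@1 c4@3, authorship ...
After op 6 (insert('t')): buffer="ttqtxrt" (len 7), cursors c1@2 c2@2 c3@4 c4@7, authorship 12.3..4
After op 7 (move_left): buffer="ttqtxrt" (len 7), cursors c1@1 c2@1 c3@3 c4@6, authorship 12.3..4

Answer: ttqtxrt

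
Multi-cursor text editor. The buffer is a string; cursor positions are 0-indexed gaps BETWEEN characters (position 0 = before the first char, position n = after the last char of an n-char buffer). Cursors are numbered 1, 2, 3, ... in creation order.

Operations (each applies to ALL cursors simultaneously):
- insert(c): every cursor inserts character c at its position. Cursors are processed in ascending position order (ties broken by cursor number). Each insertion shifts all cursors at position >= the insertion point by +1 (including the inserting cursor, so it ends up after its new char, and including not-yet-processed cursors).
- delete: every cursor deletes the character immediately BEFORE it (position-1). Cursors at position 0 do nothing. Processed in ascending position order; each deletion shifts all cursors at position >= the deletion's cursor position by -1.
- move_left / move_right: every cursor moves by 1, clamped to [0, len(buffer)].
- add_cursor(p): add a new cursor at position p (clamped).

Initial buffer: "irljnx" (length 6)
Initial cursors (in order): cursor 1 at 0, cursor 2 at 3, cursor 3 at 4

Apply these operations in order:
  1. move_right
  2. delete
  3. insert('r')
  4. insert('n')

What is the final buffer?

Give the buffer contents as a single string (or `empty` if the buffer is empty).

After op 1 (move_right): buffer="irljnx" (len 6), cursors c1@1 c2@4 c3@5, authorship ......
After op 2 (delete): buffer="rlx" (len 3), cursors c1@0 c2@2 c3@2, authorship ...
After op 3 (insert('r')): buffer="rrlrrx" (len 6), cursors c1@1 c2@5 c3@5, authorship 1..23.
After op 4 (insert('n')): buffer="rnrlrrnnx" (len 9), cursors c1@2 c2@8 c3@8, authorship 11..2323.

Answer: rnrlrrnnx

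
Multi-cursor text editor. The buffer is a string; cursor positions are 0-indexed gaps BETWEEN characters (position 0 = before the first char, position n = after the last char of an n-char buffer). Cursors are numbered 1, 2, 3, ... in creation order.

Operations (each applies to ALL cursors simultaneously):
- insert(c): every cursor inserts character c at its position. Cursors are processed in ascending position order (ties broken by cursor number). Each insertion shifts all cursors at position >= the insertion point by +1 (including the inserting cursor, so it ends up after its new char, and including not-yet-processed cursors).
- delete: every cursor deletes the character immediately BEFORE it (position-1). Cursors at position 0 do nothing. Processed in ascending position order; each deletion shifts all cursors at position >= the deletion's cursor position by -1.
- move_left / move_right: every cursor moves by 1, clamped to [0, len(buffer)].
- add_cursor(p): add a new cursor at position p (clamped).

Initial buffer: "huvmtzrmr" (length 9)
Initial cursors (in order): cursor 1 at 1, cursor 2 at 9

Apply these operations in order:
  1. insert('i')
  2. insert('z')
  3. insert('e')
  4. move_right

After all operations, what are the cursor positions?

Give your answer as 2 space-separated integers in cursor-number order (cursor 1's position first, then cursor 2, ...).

After op 1 (insert('i')): buffer="hiuvmtzrmri" (len 11), cursors c1@2 c2@11, authorship .1........2
After op 2 (insert('z')): buffer="hizuvmtzrmriz" (len 13), cursors c1@3 c2@13, authorship .11........22
After op 3 (insert('e')): buffer="hizeuvmtzrmrize" (len 15), cursors c1@4 c2@15, authorship .111........222
After op 4 (move_right): buffer="hizeuvmtzrmrize" (len 15), cursors c1@5 c2@15, authorship .111........222

Answer: 5 15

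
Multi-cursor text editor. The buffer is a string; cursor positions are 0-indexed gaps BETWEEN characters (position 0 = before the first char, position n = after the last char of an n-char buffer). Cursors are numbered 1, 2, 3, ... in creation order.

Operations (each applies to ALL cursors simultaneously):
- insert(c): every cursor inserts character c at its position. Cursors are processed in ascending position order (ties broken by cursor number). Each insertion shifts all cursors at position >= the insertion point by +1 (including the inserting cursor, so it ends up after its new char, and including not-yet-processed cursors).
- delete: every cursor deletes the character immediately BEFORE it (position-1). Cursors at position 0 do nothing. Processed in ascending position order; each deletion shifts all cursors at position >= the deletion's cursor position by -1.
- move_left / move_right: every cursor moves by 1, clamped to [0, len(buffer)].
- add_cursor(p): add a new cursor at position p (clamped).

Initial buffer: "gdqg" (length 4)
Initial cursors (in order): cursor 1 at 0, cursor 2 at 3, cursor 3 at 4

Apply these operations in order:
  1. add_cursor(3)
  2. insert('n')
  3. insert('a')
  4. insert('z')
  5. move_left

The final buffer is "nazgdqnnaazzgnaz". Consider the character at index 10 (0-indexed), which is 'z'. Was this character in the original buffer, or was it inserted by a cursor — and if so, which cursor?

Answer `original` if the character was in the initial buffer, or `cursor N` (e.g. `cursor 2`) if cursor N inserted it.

After op 1 (add_cursor(3)): buffer="gdqg" (len 4), cursors c1@0 c2@3 c4@3 c3@4, authorship ....
After op 2 (insert('n')): buffer="ngdqnngn" (len 8), cursors c1@1 c2@6 c4@6 c3@8, authorship 1...24.3
After op 3 (insert('a')): buffer="nagdqnnaagna" (len 12), cursors c1@2 c2@9 c4@9 c3@12, authorship 11...2424.33
After op 4 (insert('z')): buffer="nazgdqnnaazzgnaz" (len 16), cursors c1@3 c2@12 c4@12 c3@16, authorship 111...242424.333
After op 5 (move_left): buffer="nazgdqnnaazzgnaz" (len 16), cursors c1@2 c2@11 c4@11 c3@15, authorship 111...242424.333
Authorship (.=original, N=cursor N): 1 1 1 . . . 2 4 2 4 2 4 . 3 3 3
Index 10: author = 2

Answer: cursor 2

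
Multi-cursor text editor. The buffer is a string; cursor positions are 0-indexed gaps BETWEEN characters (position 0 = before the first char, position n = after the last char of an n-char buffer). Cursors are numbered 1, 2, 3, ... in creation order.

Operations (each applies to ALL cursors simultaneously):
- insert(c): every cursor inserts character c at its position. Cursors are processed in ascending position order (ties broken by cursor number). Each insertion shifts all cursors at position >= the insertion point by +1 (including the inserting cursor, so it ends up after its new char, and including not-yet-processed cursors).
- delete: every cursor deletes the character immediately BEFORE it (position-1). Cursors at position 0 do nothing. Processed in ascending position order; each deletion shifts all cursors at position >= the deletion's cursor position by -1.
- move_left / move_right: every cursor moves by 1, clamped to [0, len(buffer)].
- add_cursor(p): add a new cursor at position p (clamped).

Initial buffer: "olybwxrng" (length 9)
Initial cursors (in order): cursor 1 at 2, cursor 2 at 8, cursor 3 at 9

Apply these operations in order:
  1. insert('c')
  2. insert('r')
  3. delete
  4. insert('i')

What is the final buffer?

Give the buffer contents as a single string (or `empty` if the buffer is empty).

After op 1 (insert('c')): buffer="olcybwxrncgc" (len 12), cursors c1@3 c2@10 c3@12, authorship ..1......2.3
After op 2 (insert('r')): buffer="olcrybwxrncrgcr" (len 15), cursors c1@4 c2@12 c3@15, authorship ..11......22.33
After op 3 (delete): buffer="olcybwxrncgc" (len 12), cursors c1@3 c2@10 c3@12, authorship ..1......2.3
After op 4 (insert('i')): buffer="olciybwxrncigci" (len 15), cursors c1@4 c2@12 c3@15, authorship ..11......22.33

Answer: olciybwxrncigci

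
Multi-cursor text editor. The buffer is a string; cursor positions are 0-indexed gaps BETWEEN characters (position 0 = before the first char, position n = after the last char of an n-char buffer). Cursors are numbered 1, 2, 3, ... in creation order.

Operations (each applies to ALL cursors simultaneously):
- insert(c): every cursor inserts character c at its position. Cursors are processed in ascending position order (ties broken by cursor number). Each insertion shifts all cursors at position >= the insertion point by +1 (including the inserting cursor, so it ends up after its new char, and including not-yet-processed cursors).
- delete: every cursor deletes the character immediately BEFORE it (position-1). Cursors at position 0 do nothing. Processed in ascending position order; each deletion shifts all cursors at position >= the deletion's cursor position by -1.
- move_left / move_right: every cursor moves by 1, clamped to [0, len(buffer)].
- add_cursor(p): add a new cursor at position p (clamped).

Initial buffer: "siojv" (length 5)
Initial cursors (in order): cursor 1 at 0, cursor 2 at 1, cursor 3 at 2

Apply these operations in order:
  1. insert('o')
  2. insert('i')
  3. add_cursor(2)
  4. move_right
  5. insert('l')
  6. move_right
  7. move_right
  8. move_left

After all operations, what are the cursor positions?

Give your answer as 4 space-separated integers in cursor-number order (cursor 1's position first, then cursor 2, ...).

Answer: 6 10 14 6

Derivation:
After op 1 (insert('o')): buffer="osoioojv" (len 8), cursors c1@1 c2@3 c3@5, authorship 1.2.3...
After op 2 (insert('i')): buffer="oisoiioiojv" (len 11), cursors c1@2 c2@5 c3@8, authorship 11.22.33...
After op 3 (add_cursor(2)): buffer="oisoiioiojv" (len 11), cursors c1@2 c4@2 c2@5 c3@8, authorship 11.22.33...
After op 4 (move_right): buffer="oisoiioiojv" (len 11), cursors c1@3 c4@3 c2@6 c3@9, authorship 11.22.33...
After op 5 (insert('l')): buffer="oislloiiloioljv" (len 15), cursors c1@5 c4@5 c2@9 c3@13, authorship 11.1422.233.3..
After op 6 (move_right): buffer="oislloiiloioljv" (len 15), cursors c1@6 c4@6 c2@10 c3@14, authorship 11.1422.233.3..
After op 7 (move_right): buffer="oislloiiloioljv" (len 15), cursors c1@7 c4@7 c2@11 c3@15, authorship 11.1422.233.3..
After op 8 (move_left): buffer="oislloiiloioljv" (len 15), cursors c1@6 c4@6 c2@10 c3@14, authorship 11.1422.233.3..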